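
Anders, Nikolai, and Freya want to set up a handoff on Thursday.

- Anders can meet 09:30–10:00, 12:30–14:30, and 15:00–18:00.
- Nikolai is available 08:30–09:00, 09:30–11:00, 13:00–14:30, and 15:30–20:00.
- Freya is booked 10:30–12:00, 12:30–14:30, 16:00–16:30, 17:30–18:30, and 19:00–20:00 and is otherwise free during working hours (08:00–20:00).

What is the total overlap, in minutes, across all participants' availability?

120 minutes

Freya free within 08:00–20:00: 08:00–10:30, 12:00–12:30, 14:30–16:00, 16:30–17:30, 18:30–19:00.
Anders ∩ Nikolai: 09:30–10:00, 13:00–14:30, 15:30–18:00.
Anders ∩ Nikolai ∩ Freya: 09:30–10:00, 15:30–16:00, 16:30–17:30.
Total common minutes: 30 + 30 + 60 = 120.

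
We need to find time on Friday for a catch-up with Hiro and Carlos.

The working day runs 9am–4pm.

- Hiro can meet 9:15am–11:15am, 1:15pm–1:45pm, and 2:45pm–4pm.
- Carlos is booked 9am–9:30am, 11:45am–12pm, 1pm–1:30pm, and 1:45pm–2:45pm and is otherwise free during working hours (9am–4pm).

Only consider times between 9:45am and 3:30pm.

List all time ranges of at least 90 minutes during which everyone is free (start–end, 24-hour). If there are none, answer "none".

09:45–11:15

Carlos free within 09:00–16:00: 09:30–11:45, 12:00–13:00, 13:30–13:45, 14:45–16:00.
Hiro ∩ Carlos: 09:30–11:15, 13:30–13:45, 14:45–16:00.
Restricted to 09:45–15:30: 09:45–11:15, 13:30–13:45, 14:45–15:30.
Windows ≥ 90 min: 09:45–11:15.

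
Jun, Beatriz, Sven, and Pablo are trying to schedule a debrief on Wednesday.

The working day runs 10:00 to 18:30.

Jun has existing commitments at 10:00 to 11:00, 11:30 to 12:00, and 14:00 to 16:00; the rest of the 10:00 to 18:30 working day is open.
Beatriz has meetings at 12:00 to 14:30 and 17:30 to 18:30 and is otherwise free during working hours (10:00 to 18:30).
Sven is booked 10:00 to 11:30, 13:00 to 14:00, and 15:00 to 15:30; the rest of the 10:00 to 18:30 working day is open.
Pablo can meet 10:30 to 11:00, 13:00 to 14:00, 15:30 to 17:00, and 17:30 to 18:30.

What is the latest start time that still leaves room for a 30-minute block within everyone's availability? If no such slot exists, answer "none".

16:30

Jun free within 10:00–18:30: 11:00–11:30, 12:00–14:00, 16:00–18:30.
Beatriz free within 10:00–18:30: 10:00–12:00, 14:30–17:30.
Sven free within 10:00–18:30: 11:30–13:00, 14:00–15:00, 15:30–18:30.
Jun ∩ Beatriz: 11:00–11:30, 16:00–17:30.
Jun ∩ Beatriz ∩ Sven: 16:00–17:30.
Jun ∩ Beatriz ∩ Sven ∩ Pablo: 16:00–17:00.
Windows ≥ 30 min: 16:00–17:00.
Latest start in the last window 16:00–17:00 is 17:00 − 30 min = 16:30.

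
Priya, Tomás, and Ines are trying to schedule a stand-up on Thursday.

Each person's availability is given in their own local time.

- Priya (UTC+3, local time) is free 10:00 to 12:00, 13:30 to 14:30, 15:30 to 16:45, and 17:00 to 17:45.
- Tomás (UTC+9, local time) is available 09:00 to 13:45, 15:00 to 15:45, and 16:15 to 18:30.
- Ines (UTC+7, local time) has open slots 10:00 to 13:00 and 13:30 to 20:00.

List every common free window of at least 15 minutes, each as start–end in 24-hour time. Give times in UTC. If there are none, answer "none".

Priya → UTC: 07:00–09:00, 10:30–11:30, 12:30–13:45, 14:00–14:45.
Tomás → UTC: 00:00–04:45, 06:00–06:45, 07:15–09:30.
Ines → UTC: 03:00–06:00, 06:30–13:00.
Priya ∩ Tomás: 07:15–09:00.
Priya ∩ Tomás ∩ Ines: 07:15–09:00.
Windows ≥ 15 min: 07:15–09:00.

07:15–09:00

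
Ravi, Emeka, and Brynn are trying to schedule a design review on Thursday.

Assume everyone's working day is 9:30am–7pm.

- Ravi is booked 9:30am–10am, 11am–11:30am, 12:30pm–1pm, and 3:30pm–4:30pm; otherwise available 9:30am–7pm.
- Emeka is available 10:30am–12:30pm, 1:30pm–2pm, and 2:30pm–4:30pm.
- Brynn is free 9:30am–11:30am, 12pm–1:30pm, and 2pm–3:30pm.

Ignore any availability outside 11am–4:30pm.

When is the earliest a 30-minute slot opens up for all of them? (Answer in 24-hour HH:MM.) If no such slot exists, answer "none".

12:00

Ravi free within 09:30–19:00: 10:00–11:00, 11:30–12:30, 13:00–15:30, 16:30–19:00.
Ravi ∩ Emeka: 10:30–11:00, 11:30–12:30, 13:30–14:00, 14:30–15:30.
Ravi ∩ Emeka ∩ Brynn: 10:30–11:00, 12:00–12:30, 14:30–15:30.
Restricted to 11:00–16:30: 12:00–12:30, 14:30–15:30.
Windows ≥ 30 min: 12:00–12:30, 14:30–15:30.
Earliest such window starts at 12:00.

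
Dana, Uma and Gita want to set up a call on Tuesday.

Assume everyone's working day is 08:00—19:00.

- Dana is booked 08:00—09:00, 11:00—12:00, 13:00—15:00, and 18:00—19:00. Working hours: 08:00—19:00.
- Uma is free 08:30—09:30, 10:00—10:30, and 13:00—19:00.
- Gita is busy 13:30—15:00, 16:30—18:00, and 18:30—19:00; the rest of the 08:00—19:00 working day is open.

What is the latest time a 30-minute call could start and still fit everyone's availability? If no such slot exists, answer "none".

16:00

Dana free within 08:00–19:00: 09:00–11:00, 12:00–13:00, 15:00–18:00.
Gita free within 08:00–19:00: 08:00–13:30, 15:00–16:30, 18:00–18:30.
Dana ∩ Uma: 09:00–09:30, 10:00–10:30, 15:00–18:00.
Dana ∩ Uma ∩ Gita: 09:00–09:30, 10:00–10:30, 15:00–16:30.
Windows ≥ 30 min: 09:00–09:30, 10:00–10:30, 15:00–16:30.
Latest start in the last window 15:00–16:30 is 16:30 − 30 min = 16:00.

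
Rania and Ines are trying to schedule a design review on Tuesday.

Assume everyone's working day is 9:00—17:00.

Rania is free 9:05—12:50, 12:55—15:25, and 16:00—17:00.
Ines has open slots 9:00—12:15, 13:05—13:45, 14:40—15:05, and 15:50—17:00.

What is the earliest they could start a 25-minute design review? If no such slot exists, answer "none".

Rania ∩ Ines: 09:05–12:15, 13:05–13:45, 14:40–15:05, 16:00–17:00.
Windows ≥ 25 min: 09:05–12:15, 13:05–13:45, 14:40–15:05, 16:00–17:00.
Earliest such window starts at 09:05.

09:05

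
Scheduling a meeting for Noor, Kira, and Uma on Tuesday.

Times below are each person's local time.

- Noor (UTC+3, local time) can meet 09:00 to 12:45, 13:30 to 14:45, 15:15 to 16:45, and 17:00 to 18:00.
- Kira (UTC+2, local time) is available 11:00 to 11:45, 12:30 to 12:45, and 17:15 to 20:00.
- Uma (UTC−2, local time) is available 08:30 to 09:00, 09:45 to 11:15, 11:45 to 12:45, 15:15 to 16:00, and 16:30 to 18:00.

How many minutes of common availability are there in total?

15 minutes

Noor → UTC: 06:00–09:45, 10:30–11:45, 12:15–13:45, 14:00–15:00.
Kira → UTC: 09:00–09:45, 10:30–10:45, 15:15–18:00.
Uma → UTC: 10:30–11:00, 11:45–13:15, 13:45–14:45, 17:15–18:00, 18:30–20:00.
Noor ∩ Kira: 09:00–09:45, 10:30–10:45.
Noor ∩ Kira ∩ Uma: 10:30–10:45.
Total common minutes: 15.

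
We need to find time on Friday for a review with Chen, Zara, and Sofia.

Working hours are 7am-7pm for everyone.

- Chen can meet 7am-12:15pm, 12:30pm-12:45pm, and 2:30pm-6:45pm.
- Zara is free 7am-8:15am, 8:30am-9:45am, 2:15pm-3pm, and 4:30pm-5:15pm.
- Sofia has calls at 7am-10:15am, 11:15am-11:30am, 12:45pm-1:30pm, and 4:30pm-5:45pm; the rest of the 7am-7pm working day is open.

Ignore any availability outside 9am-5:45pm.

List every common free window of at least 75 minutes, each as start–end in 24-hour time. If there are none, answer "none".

none

Sofia free within 07:00–19:00: 10:15–11:15, 11:30–12:45, 13:30–16:30, 17:45–19:00.
Chen ∩ Zara: 07:00–08:15, 08:30–09:45, 14:30–15:00, 16:30–17:15.
Chen ∩ Zara ∩ Sofia: 14:30–15:00.
Restricted to 09:00–17:45: 14:30–15:00.
Windows ≥ 75 min: (none).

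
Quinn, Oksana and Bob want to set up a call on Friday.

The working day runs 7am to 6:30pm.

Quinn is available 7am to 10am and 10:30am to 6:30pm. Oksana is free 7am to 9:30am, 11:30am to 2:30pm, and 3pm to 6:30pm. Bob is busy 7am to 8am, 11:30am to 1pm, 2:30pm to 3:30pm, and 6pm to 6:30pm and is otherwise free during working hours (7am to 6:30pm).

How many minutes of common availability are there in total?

330 minutes

Bob free within 07:00–18:30: 08:00–11:30, 13:00–14:30, 15:30–18:00.
Quinn ∩ Oksana: 07:00–09:30, 11:30–14:30, 15:00–18:30.
Quinn ∩ Oksana ∩ Bob: 08:00–09:30, 13:00–14:30, 15:30–18:00.
Total common minutes: 90 + 90 + 150 = 330.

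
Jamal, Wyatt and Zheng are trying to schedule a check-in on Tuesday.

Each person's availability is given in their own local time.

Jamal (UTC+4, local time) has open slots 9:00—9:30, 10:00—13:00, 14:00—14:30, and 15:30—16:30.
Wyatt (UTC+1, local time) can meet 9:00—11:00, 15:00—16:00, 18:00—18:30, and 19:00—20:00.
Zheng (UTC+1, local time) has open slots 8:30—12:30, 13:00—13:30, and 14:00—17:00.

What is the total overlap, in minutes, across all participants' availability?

60 minutes

Jamal → UTC: 05:00–05:30, 06:00–09:00, 10:00–10:30, 11:30–12:30.
Wyatt → UTC: 08:00–10:00, 14:00–15:00, 17:00–17:30, 18:00–19:00.
Zheng → UTC: 07:30–11:30, 12:00–12:30, 13:00–16:00.
Jamal ∩ Wyatt: 08:00–09:00.
Jamal ∩ Wyatt ∩ Zheng: 08:00–09:00.
Total common minutes: 60.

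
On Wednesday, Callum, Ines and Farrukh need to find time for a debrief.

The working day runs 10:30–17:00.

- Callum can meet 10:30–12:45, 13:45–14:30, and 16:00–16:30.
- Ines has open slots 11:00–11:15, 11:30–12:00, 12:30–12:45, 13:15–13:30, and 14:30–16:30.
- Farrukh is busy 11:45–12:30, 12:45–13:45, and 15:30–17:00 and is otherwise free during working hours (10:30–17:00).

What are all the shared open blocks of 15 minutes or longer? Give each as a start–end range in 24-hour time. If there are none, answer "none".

11:00–11:15, 11:30–11:45, 12:30–12:45

Farrukh free within 10:30–17:00: 10:30–11:45, 12:30–12:45, 13:45–15:30.
Callum ∩ Ines: 11:00–11:15, 11:30–12:00, 12:30–12:45, 16:00–16:30.
Callum ∩ Ines ∩ Farrukh: 11:00–11:15, 11:30–11:45, 12:30–12:45.
Windows ≥ 15 min: 11:00–11:15, 11:30–11:45, 12:30–12:45.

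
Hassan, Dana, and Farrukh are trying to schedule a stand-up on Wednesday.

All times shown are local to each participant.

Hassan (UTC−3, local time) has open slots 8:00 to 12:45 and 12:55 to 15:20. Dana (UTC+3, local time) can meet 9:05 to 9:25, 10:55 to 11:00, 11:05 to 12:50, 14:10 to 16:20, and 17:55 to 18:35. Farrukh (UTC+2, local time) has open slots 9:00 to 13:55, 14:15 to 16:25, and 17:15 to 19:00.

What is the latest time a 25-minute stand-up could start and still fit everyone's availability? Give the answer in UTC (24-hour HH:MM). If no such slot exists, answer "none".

12:55

Hassan → UTC: 11:00–15:45, 15:55–18:20.
Dana → UTC: 06:05–06:25, 07:55–08:00, 08:05–09:50, 11:10–13:20, 14:55–15:35.
Farrukh → UTC: 07:00–11:55, 12:15–14:25, 15:15–17:00.
Hassan ∩ Dana: 11:10–13:20, 14:55–15:35.
Hassan ∩ Dana ∩ Farrukh: 11:10–11:55, 12:15–13:20, 15:15–15:35.
Windows ≥ 25 min: 11:10–11:55, 12:15–13:20.
Latest start in the last window 12:15–13:20 is 13:20 − 25 min = 12:55.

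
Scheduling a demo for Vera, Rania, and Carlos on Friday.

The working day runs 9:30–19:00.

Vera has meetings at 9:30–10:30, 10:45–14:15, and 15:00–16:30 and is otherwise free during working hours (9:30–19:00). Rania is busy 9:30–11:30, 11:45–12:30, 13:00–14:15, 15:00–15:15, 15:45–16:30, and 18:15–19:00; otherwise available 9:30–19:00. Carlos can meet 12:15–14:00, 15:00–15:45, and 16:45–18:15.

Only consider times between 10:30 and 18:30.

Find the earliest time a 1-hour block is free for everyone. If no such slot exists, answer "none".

Vera free within 09:30–19:00: 10:30–10:45, 14:15–15:00, 16:30–19:00.
Rania free within 09:30–19:00: 11:30–11:45, 12:30–13:00, 14:15–15:00, 15:15–15:45, 16:30–18:15.
Vera ∩ Rania: 14:15–15:00, 16:30–18:15.
Vera ∩ Rania ∩ Carlos: 16:45–18:15.
Restricted to 10:30–18:30: 16:45–18:15.
Windows ≥ 60 min: 16:45–18:15.
Earliest such window starts at 16:45.

16:45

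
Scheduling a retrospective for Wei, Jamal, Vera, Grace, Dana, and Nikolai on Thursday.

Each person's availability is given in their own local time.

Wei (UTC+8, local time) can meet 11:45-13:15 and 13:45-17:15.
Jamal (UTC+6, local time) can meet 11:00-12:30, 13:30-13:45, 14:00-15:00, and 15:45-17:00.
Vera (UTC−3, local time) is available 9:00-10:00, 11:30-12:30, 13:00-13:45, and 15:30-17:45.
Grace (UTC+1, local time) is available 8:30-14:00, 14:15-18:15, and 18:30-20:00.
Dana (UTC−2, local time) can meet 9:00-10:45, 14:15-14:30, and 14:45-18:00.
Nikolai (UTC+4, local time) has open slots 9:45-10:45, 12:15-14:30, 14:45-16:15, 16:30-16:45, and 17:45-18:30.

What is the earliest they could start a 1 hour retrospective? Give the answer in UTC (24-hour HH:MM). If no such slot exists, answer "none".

Wei → UTC: 03:45–05:15, 05:45–09:15.
Jamal → UTC: 05:00–06:30, 07:30–07:45, 08:00–09:00, 09:45–11:00.
Vera → UTC: 12:00–13:00, 14:30–15:30, 16:00–16:45, 18:30–20:45.
Grace → UTC: 07:30–13:00, 13:15–17:15, 17:30–19:00.
Dana → UTC: 11:00–12:45, 16:15–16:30, 16:45–20:00.
Nikolai → UTC: 05:45–06:45, 08:15–10:30, 10:45–12:15, 12:30–12:45, 13:45–14:30.
Wei ∩ Jamal: 05:00–05:15, 05:45–06:30, 07:30–07:45, 08:00–09:00.
Wei ∩ Jamal ∩ Vera: (none).
Wei ∩ Jamal ∩ Vera ∩ Grace: (none).
Wei ∩ Jamal ∩ Vera ∩ Grace ∩ Dana: (none).
Wei ∩ Jamal ∩ Vera ∩ Grace ∩ Dana ∩ Nikolai: (none).
Windows ≥ 60 min: (none).

none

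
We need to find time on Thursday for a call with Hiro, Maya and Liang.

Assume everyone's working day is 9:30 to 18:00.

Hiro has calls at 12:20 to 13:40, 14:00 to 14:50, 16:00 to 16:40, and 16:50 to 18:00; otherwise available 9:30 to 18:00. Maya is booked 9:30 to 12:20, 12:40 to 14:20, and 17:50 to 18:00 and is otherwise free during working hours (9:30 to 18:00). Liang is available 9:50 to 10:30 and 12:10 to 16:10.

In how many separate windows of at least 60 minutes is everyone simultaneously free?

Hiro free within 09:30–18:00: 09:30–12:20, 13:40–14:00, 14:50–16:00, 16:40–16:50.
Maya free within 09:30–18:00: 12:20–12:40, 14:20–17:50.
Hiro ∩ Maya: 14:50–16:00, 16:40–16:50.
Hiro ∩ Maya ∩ Liang: 14:50–16:00.
Windows ≥ 60 min: 14:50–16:00.
That's 1 window.

1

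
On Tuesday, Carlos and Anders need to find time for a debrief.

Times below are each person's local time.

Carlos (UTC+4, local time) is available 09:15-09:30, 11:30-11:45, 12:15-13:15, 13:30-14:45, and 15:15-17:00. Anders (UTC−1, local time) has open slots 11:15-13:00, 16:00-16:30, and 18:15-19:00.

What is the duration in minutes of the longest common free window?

45 minutes

Carlos → UTC: 05:15–05:30, 07:30–07:45, 08:15–09:15, 09:30–10:45, 11:15–13:00.
Anders → UTC: 12:15–14:00, 17:00–17:30, 19:15–20:00.
Carlos ∩ Anders: 12:15–13:00.
Single common window of 45 minutes.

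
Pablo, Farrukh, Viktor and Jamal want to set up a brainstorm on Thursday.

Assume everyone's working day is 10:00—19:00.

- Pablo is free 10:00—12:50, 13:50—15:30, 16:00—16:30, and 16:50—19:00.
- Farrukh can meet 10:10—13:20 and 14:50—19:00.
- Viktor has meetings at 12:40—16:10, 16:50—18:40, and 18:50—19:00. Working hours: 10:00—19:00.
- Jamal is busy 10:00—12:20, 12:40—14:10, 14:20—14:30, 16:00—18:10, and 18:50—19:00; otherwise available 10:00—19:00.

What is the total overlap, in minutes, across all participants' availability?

Viktor free within 10:00–19:00: 10:00–12:40, 16:10–16:50, 18:40–18:50.
Jamal free within 10:00–19:00: 12:20–12:40, 14:10–14:20, 14:30–16:00, 18:10–18:50.
Pablo ∩ Farrukh: 10:10–12:50, 14:50–15:30, 16:00–16:30, 16:50–19:00.
Pablo ∩ Farrukh ∩ Viktor: 10:10–12:40, 16:10–16:30, 18:40–18:50.
Pablo ∩ Farrukh ∩ Viktor ∩ Jamal: 12:20–12:40, 18:40–18:50.
Total common minutes: 20 + 10 = 30.

30 minutes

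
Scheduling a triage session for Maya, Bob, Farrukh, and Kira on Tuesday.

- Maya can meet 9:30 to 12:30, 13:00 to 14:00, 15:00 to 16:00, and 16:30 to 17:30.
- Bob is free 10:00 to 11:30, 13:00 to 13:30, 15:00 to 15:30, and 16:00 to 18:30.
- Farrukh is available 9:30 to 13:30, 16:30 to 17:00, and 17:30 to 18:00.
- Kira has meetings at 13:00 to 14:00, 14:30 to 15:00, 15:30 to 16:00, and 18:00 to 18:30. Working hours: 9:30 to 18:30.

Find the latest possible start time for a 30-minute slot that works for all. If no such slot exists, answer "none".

16:30

Kira free within 09:30–18:30: 09:30–13:00, 14:00–14:30, 15:00–15:30, 16:00–18:00.
Maya ∩ Bob: 10:00–11:30, 13:00–13:30, 15:00–15:30, 16:30–17:30.
Maya ∩ Bob ∩ Farrukh: 10:00–11:30, 13:00–13:30, 16:30–17:00.
Maya ∩ Bob ∩ Farrukh ∩ Kira: 10:00–11:30, 16:30–17:00.
Windows ≥ 30 min: 10:00–11:30, 16:30–17:00.
Latest start in the last window 16:30–17:00 is 17:00 − 30 min = 16:30.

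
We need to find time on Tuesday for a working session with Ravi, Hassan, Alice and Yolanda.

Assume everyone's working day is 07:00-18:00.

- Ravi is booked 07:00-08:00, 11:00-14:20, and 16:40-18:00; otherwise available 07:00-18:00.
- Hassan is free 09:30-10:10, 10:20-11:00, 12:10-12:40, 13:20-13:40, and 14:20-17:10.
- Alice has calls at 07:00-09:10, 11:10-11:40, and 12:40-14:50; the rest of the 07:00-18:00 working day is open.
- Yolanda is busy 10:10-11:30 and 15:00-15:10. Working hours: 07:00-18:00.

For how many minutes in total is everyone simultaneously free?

Ravi free within 07:00–18:00: 08:00–11:00, 14:20–16:40.
Alice free within 07:00–18:00: 09:10–11:10, 11:40–12:40, 14:50–18:00.
Yolanda free within 07:00–18:00: 07:00–10:10, 11:30–15:00, 15:10–18:00.
Ravi ∩ Hassan: 09:30–10:10, 10:20–11:00, 14:20–16:40.
Ravi ∩ Hassan ∩ Alice: 09:30–10:10, 10:20–11:00, 14:50–16:40.
Ravi ∩ Hassan ∩ Alice ∩ Yolanda: 09:30–10:10, 14:50–15:00, 15:10–16:40.
Total common minutes: 40 + 10 + 90 = 140.

140 minutes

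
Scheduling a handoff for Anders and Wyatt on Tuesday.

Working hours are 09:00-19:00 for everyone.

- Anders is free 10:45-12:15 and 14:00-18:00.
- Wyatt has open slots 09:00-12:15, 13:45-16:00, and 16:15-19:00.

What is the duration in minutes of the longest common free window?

120 minutes

Anders ∩ Wyatt: 10:45–12:15, 14:00–16:00, 16:15–18:00.
Common window lengths: 90, 120, 105 min; longest is 120.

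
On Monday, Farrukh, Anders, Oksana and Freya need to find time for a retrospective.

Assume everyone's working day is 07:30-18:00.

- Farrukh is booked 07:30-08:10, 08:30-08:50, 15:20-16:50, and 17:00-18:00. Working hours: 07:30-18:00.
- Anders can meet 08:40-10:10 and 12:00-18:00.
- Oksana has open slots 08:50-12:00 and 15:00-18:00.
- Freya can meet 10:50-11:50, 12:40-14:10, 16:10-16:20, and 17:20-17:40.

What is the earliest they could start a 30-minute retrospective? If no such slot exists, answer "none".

none

Farrukh free within 07:30–18:00: 08:10–08:30, 08:50–15:20, 16:50–17:00.
Farrukh ∩ Anders: 08:50–10:10, 12:00–15:20, 16:50–17:00.
Farrukh ∩ Anders ∩ Oksana: 08:50–10:10, 15:00–15:20, 16:50–17:00.
Farrukh ∩ Anders ∩ Oksana ∩ Freya: (none).
Windows ≥ 30 min: (none).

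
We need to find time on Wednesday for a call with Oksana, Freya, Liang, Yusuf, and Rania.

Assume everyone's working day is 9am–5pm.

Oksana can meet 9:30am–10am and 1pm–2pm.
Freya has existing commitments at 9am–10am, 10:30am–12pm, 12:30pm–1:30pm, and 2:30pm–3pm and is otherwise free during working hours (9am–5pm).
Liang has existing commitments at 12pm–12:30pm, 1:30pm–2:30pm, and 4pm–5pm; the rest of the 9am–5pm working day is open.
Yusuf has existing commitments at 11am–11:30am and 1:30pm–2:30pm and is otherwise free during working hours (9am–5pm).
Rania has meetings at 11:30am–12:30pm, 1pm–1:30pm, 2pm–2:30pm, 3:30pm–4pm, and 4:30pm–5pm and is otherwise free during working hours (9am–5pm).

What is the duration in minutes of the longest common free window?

Freya free within 09:00–17:00: 10:00–10:30, 12:00–12:30, 13:30–14:30, 15:00–17:00.
Liang free within 09:00–17:00: 09:00–12:00, 12:30–13:30, 14:30–16:00.
Yusuf free within 09:00–17:00: 09:00–11:00, 11:30–13:30, 14:30–17:00.
Rania free within 09:00–17:00: 09:00–11:30, 12:30–13:00, 13:30–14:00, 14:30–15:30, 16:00–16:30.
Oksana ∩ Freya: 13:30–14:00.
Oksana ∩ Freya ∩ Liang: (none).
Oksana ∩ Freya ∩ Liang ∩ Yusuf: (none).
Oksana ∩ Freya ∩ Liang ∩ Yusuf ∩ Rania: (none).
No common window.

0 minutes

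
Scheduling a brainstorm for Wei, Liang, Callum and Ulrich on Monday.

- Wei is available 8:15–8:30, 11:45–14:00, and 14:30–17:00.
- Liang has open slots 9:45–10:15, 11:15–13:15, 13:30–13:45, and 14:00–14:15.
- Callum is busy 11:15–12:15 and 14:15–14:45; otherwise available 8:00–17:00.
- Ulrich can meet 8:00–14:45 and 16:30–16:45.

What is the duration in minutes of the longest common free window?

60 minutes

Callum free within 08:00–17:00: 08:00–11:15, 12:15–14:15, 14:45–17:00.
Wei ∩ Liang: 11:45–13:15, 13:30–13:45.
Wei ∩ Liang ∩ Callum: 12:15–13:15, 13:30–13:45.
Wei ∩ Liang ∩ Callum ∩ Ulrich: 12:15–13:15, 13:30–13:45.
Common window lengths: 60, 15 min; longest is 60.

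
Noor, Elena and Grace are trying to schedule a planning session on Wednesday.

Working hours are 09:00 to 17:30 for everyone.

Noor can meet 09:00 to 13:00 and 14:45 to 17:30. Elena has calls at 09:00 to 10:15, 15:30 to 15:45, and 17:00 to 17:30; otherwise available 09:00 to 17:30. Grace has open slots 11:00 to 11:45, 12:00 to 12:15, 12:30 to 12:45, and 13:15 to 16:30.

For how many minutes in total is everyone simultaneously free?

Elena free within 09:00–17:30: 10:15–15:30, 15:45–17:00.
Noor ∩ Elena: 10:15–13:00, 14:45–15:30, 15:45–17:00.
Noor ∩ Elena ∩ Grace: 11:00–11:45, 12:00–12:15, 12:30–12:45, 14:45–15:30, 15:45–16:30.
Total common minutes: 45 + 15 + 15 + 45 + 45 = 165.

165 minutes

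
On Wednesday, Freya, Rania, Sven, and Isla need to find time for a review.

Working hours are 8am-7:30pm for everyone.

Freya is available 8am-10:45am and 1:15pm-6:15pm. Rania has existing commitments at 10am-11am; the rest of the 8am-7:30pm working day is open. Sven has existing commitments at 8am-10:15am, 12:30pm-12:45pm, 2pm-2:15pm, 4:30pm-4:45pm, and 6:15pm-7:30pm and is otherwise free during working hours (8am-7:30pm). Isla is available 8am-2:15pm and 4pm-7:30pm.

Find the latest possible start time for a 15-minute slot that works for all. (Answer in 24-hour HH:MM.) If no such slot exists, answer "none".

18:00

Rania free within 08:00–19:30: 08:00–10:00, 11:00–19:30.
Sven free within 08:00–19:30: 10:15–12:30, 12:45–14:00, 14:15–16:30, 16:45–18:15.
Freya ∩ Rania: 08:00–10:00, 13:15–18:15.
Freya ∩ Rania ∩ Sven: 13:15–14:00, 14:15–16:30, 16:45–18:15.
Freya ∩ Rania ∩ Sven ∩ Isla: 13:15–14:00, 16:00–16:30, 16:45–18:15.
Windows ≥ 15 min: 13:15–14:00, 16:00–16:30, 16:45–18:15.
Latest start in the last window 16:45–18:15 is 18:15 − 15 min = 18:00.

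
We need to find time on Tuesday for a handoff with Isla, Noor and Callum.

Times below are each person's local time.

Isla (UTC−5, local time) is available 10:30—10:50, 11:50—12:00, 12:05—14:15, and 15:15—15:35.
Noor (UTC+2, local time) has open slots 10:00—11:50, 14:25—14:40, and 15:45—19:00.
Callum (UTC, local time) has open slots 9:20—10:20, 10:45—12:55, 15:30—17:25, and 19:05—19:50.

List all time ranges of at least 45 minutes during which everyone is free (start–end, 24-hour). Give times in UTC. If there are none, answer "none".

none

Isla → UTC: 15:30–15:50, 16:50–17:00, 17:05–19:15, 20:15–20:35.
Noor → UTC: 08:00–09:50, 12:25–12:40, 13:45–17:00.
Callum → UTC: 09:20–10:20, 10:45–12:55, 15:30–17:25, 19:05–19:50.
Isla ∩ Noor: 15:30–15:50, 16:50–17:00.
Isla ∩ Noor ∩ Callum: 15:30–15:50, 16:50–17:00.
Windows ≥ 45 min: (none).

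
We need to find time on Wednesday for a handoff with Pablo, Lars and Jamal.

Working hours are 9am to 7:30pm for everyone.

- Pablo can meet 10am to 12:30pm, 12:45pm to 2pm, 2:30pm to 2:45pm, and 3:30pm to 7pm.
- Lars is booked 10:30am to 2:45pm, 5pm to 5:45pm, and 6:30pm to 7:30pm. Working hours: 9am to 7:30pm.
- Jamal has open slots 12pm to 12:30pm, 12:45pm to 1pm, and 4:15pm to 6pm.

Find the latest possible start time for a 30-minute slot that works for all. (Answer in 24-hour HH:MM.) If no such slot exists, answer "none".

Lars free within 09:00–19:30: 09:00–10:30, 14:45–17:00, 17:45–18:30.
Pablo ∩ Lars: 10:00–10:30, 15:30–17:00, 17:45–18:30.
Pablo ∩ Lars ∩ Jamal: 16:15–17:00, 17:45–18:00.
Windows ≥ 30 min: 16:15–17:00.
Latest start in the last window 16:15–17:00 is 17:00 − 30 min = 16:30.

16:30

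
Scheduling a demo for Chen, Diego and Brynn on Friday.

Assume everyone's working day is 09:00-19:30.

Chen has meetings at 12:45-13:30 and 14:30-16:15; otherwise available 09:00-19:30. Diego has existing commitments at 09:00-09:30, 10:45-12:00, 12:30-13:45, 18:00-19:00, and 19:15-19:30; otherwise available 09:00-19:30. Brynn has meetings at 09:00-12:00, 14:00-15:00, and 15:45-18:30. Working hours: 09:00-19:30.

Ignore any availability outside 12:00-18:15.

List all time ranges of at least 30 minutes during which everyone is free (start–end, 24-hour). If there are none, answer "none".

12:00–12:30

Chen free within 09:00–19:30: 09:00–12:45, 13:30–14:30, 16:15–19:30.
Diego free within 09:00–19:30: 09:30–10:45, 12:00–12:30, 13:45–18:00, 19:00–19:15.
Brynn free within 09:00–19:30: 12:00–14:00, 15:00–15:45, 18:30–19:30.
Chen ∩ Diego: 09:30–10:45, 12:00–12:30, 13:45–14:30, 16:15–18:00, 19:00–19:15.
Chen ∩ Diego ∩ Brynn: 12:00–12:30, 13:45–14:00, 19:00–19:15.
Restricted to 12:00–18:15: 12:00–12:30, 13:45–14:00.
Windows ≥ 30 min: 12:00–12:30.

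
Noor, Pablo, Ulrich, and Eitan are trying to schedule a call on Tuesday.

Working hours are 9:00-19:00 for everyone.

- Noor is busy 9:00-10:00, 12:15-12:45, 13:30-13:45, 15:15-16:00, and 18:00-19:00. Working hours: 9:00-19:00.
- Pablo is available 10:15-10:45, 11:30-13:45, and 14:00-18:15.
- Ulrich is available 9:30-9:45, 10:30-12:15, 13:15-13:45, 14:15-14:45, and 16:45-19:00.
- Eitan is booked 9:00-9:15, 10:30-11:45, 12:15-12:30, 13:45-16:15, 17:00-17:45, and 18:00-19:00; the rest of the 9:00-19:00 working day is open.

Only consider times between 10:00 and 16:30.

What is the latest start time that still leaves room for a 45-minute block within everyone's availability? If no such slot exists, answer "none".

none

Noor free within 09:00–19:00: 10:00–12:15, 12:45–13:30, 13:45–15:15, 16:00–18:00.
Eitan free within 09:00–19:00: 09:15–10:30, 11:45–12:15, 12:30–13:45, 16:15–17:00, 17:45–18:00.
Noor ∩ Pablo: 10:15–10:45, 11:30–12:15, 12:45–13:30, 14:00–15:15, 16:00–18:00.
Noor ∩ Pablo ∩ Ulrich: 10:30–10:45, 11:30–12:15, 13:15–13:30, 14:15–14:45, 16:45–18:00.
Noor ∩ Pablo ∩ Ulrich ∩ Eitan: 11:45–12:15, 13:15–13:30, 16:45–17:00, 17:45–18:00.
Restricted to 10:00–16:30: 11:45–12:15, 13:15–13:30.
Windows ≥ 45 min: (none).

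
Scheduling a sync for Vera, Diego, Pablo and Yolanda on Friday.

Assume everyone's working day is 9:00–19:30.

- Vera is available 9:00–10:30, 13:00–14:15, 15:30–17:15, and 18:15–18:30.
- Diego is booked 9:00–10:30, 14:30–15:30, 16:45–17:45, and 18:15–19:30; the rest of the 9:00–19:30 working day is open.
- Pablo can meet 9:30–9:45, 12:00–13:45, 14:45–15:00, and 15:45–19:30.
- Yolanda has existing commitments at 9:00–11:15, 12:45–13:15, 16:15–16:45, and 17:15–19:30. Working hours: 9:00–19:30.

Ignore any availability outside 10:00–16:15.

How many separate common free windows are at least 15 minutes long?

2

Diego free within 09:00–19:30: 10:30–14:30, 15:30–16:45, 17:45–18:15.
Yolanda free within 09:00–19:30: 11:15–12:45, 13:15–16:15, 16:45–17:15.
Vera ∩ Diego: 13:00–14:15, 15:30–16:45.
Vera ∩ Diego ∩ Pablo: 13:00–13:45, 15:45–16:45.
Vera ∩ Diego ∩ Pablo ∩ Yolanda: 13:15–13:45, 15:45–16:15.
Restricted to 10:00–16:15: 13:15–13:45, 15:45–16:15.
Windows ≥ 15 min: 13:15–13:45, 15:45–16:15.
That's 2 windows.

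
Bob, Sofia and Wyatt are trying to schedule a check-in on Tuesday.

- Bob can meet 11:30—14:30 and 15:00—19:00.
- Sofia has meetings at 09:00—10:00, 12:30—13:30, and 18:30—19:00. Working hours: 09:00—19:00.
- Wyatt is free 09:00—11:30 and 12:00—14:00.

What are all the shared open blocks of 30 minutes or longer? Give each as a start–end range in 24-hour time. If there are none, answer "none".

Sofia free within 09:00–19:00: 10:00–12:30, 13:30–18:30.
Bob ∩ Sofia: 11:30–12:30, 13:30–14:30, 15:00–18:30.
Bob ∩ Sofia ∩ Wyatt: 12:00–12:30, 13:30–14:00.
Windows ≥ 30 min: 12:00–12:30, 13:30–14:00.

12:00–12:30, 13:30–14:00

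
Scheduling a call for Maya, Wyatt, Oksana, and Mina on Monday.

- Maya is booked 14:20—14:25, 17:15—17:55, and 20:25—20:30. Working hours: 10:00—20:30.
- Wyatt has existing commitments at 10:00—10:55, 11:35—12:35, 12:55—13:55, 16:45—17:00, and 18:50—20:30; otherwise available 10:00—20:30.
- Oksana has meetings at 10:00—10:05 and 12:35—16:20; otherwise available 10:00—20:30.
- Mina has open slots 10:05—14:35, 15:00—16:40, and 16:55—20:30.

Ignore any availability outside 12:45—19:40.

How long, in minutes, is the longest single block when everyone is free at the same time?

Maya free within 10:00–20:30: 10:00–14:20, 14:25–17:15, 17:55–20:25.
Wyatt free within 10:00–20:30: 10:55–11:35, 12:35–12:55, 13:55–16:45, 17:00–18:50.
Oksana free within 10:00–20:30: 10:05–12:35, 16:20–20:30.
Maya ∩ Wyatt: 10:55–11:35, 12:35–12:55, 13:55–14:20, 14:25–16:45, 17:00–17:15, 17:55–18:50.
Maya ∩ Wyatt ∩ Oksana: 10:55–11:35, 16:20–16:45, 17:00–17:15, 17:55–18:50.
Maya ∩ Wyatt ∩ Oksana ∩ Mina: 10:55–11:35, 16:20–16:40, 17:00–17:15, 17:55–18:50.
Restricted to 12:45–19:40: 16:20–16:40, 17:00–17:15, 17:55–18:50.
Common window lengths: 20, 15, 55 min; longest is 55.

55 minutes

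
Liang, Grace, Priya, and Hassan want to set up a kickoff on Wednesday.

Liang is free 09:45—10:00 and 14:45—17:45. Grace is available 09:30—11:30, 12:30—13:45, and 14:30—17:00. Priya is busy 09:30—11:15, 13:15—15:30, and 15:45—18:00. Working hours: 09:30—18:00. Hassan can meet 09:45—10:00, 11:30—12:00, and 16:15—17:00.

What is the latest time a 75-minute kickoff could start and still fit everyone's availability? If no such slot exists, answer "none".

Priya free within 09:30–18:00: 11:15–13:15, 15:30–15:45.
Liang ∩ Grace: 09:45–10:00, 14:45–17:00.
Liang ∩ Grace ∩ Priya: 15:30–15:45.
Liang ∩ Grace ∩ Priya ∩ Hassan: (none).
Windows ≥ 75 min: (none).

none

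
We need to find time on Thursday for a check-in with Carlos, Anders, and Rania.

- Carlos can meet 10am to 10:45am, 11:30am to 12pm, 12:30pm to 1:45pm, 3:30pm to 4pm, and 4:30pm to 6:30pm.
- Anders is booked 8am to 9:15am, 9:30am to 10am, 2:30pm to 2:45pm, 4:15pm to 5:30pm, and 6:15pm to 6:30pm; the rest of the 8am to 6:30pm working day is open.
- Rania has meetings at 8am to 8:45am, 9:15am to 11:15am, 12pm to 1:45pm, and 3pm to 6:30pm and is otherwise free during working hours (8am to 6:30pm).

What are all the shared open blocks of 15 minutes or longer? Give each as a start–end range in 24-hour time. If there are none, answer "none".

Anders free within 08:00–18:30: 09:15–09:30, 10:00–14:30, 14:45–16:15, 17:30–18:15.
Rania free within 08:00–18:30: 08:45–09:15, 11:15–12:00, 13:45–15:00.
Carlos ∩ Anders: 10:00–10:45, 11:30–12:00, 12:30–13:45, 15:30–16:00, 17:30–18:15.
Carlos ∩ Anders ∩ Rania: 11:30–12:00.
Windows ≥ 15 min: 11:30–12:00.

11:30–12:00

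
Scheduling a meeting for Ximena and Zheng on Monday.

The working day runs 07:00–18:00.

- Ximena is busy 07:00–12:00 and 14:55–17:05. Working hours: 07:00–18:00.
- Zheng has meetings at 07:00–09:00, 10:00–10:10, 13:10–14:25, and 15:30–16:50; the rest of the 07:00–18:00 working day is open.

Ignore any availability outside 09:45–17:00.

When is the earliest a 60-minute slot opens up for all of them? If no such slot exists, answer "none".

Ximena free within 07:00–18:00: 12:00–14:55, 17:05–18:00.
Zheng free within 07:00–18:00: 09:00–10:00, 10:10–13:10, 14:25–15:30, 16:50–18:00.
Ximena ∩ Zheng: 12:00–13:10, 14:25–14:55, 17:05–18:00.
Restricted to 09:45–17:00: 12:00–13:10, 14:25–14:55.
Windows ≥ 60 min: 12:00–13:10.
Earliest such window starts at 12:00.

12:00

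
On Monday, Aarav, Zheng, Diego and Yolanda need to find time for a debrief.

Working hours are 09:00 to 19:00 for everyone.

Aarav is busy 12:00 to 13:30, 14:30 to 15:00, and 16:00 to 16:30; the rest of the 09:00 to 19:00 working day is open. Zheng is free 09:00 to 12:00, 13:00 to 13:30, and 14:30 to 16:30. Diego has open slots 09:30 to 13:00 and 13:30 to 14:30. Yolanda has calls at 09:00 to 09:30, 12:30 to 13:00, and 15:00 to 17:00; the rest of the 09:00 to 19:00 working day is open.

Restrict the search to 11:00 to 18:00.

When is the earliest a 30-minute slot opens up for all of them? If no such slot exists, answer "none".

11:00

Aarav free within 09:00–19:00: 09:00–12:00, 13:30–14:30, 15:00–16:00, 16:30–19:00.
Yolanda free within 09:00–19:00: 09:30–12:30, 13:00–15:00, 17:00–19:00.
Aarav ∩ Zheng: 09:00–12:00, 15:00–16:00.
Aarav ∩ Zheng ∩ Diego: 09:30–12:00.
Aarav ∩ Zheng ∩ Diego ∩ Yolanda: 09:30–12:00.
Restricted to 11:00–18:00: 11:00–12:00.
Windows ≥ 30 min: 11:00–12:00.
Earliest such window starts at 11:00.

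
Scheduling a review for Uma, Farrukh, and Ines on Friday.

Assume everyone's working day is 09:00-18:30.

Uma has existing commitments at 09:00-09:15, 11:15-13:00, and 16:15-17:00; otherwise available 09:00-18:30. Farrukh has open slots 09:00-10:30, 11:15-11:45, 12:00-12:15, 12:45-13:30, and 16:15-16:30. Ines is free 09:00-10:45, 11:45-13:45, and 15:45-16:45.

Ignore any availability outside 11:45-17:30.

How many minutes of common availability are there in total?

30 minutes

Uma free within 09:00–18:30: 09:15–11:15, 13:00–16:15, 17:00–18:30.
Uma ∩ Farrukh: 09:15–10:30, 13:00–13:30.
Uma ∩ Farrukh ∩ Ines: 09:15–10:30, 13:00–13:30.
Restricted to 11:45–17:30: 13:00–13:30.
Total common minutes: 30.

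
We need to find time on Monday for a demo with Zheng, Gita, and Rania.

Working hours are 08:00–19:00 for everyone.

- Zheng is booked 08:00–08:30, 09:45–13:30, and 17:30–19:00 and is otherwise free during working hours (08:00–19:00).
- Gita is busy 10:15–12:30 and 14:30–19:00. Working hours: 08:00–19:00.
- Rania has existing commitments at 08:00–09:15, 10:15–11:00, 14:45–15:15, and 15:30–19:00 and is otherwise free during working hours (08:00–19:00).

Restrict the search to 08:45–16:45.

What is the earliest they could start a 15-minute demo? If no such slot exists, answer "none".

09:15

Zheng free within 08:00–19:00: 08:30–09:45, 13:30–17:30.
Gita free within 08:00–19:00: 08:00–10:15, 12:30–14:30.
Rania free within 08:00–19:00: 09:15–10:15, 11:00–14:45, 15:15–15:30.
Zheng ∩ Gita: 08:30–09:45, 13:30–14:30.
Zheng ∩ Gita ∩ Rania: 09:15–09:45, 13:30–14:30.
Restricted to 08:45–16:45: 09:15–09:45, 13:30–14:30.
Windows ≥ 15 min: 09:15–09:45, 13:30–14:30.
Earliest such window starts at 09:15.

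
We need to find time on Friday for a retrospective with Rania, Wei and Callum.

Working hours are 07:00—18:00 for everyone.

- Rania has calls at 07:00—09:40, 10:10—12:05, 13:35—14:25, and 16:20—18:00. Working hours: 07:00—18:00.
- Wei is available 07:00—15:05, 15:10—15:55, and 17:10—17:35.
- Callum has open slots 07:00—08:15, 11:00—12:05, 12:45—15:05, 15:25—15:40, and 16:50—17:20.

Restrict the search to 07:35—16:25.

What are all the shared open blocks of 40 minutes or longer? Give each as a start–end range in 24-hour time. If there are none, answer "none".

12:45–13:35, 14:25–15:05

Rania free within 07:00–18:00: 09:40–10:10, 12:05–13:35, 14:25–16:20.
Rania ∩ Wei: 09:40–10:10, 12:05–13:35, 14:25–15:05, 15:10–15:55.
Rania ∩ Wei ∩ Callum: 12:45–13:35, 14:25–15:05, 15:25–15:40.
Restricted to 07:35–16:25: 12:45–13:35, 14:25–15:05, 15:25–15:40.
Windows ≥ 40 min: 12:45–13:35, 14:25–15:05.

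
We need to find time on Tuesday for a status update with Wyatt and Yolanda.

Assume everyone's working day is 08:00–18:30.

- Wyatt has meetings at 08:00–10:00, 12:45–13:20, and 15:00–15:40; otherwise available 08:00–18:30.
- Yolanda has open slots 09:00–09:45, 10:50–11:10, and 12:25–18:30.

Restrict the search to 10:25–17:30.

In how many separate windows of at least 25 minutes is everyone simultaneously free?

2

Wyatt free within 08:00–18:30: 10:00–12:45, 13:20–15:00, 15:40–18:30.
Wyatt ∩ Yolanda: 10:50–11:10, 12:25–12:45, 13:20–15:00, 15:40–18:30.
Restricted to 10:25–17:30: 10:50–11:10, 12:25–12:45, 13:20–15:00, 15:40–17:30.
Windows ≥ 25 min: 13:20–15:00, 15:40–17:30.
That's 2 windows.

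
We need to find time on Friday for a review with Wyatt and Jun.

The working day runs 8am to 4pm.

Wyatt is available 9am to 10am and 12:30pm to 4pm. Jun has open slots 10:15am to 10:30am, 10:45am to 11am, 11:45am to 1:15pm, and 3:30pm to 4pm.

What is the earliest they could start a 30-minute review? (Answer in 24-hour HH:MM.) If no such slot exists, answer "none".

12:30

Wyatt ∩ Jun: 12:30–13:15, 15:30–16:00.
Windows ≥ 30 min: 12:30–13:15, 15:30–16:00.
Earliest such window starts at 12:30.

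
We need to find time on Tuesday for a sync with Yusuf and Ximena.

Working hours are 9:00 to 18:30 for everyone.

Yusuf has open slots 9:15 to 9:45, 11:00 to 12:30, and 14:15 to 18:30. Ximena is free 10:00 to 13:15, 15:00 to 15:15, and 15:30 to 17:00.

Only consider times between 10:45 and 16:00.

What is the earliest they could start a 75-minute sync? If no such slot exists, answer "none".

Yusuf ∩ Ximena: 11:00–12:30, 15:00–15:15, 15:30–17:00.
Restricted to 10:45–16:00: 11:00–12:30, 15:00–15:15, 15:30–16:00.
Windows ≥ 75 min: 11:00–12:30.
Earliest such window starts at 11:00.

11:00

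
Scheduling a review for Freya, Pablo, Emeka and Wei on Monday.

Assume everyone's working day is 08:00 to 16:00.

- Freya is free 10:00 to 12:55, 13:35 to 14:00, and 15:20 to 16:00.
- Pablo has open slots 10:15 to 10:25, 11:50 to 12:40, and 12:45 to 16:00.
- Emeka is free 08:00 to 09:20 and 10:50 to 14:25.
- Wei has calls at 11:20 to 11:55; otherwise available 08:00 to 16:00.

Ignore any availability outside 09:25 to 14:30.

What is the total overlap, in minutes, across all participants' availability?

Wei free within 08:00–16:00: 08:00–11:20, 11:55–16:00.
Freya ∩ Pablo: 10:15–10:25, 11:50–12:40, 12:45–12:55, 13:35–14:00, 15:20–16:00.
Freya ∩ Pablo ∩ Emeka: 11:50–12:40, 12:45–12:55, 13:35–14:00.
Freya ∩ Pablo ∩ Emeka ∩ Wei: 11:55–12:40, 12:45–12:55, 13:35–14:00.
Restricted to 09:25–14:30: 11:55–12:40, 12:45–12:55, 13:35–14:00.
Total common minutes: 45 + 10 + 25 = 80.

80 minutes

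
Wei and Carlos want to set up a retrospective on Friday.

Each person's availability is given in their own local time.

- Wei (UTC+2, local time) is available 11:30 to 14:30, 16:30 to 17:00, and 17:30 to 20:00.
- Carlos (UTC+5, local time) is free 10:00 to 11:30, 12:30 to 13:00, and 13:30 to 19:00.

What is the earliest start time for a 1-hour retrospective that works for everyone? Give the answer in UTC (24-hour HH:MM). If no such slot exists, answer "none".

09:30

Wei → UTC: 09:30–12:30, 14:30–15:00, 15:30–18:00.
Carlos → UTC: 05:00–06:30, 07:30–08:00, 08:30–14:00.
Wei ∩ Carlos: 09:30–12:30.
Windows ≥ 60 min: 09:30–12:30.
Earliest such window starts at 09:30.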